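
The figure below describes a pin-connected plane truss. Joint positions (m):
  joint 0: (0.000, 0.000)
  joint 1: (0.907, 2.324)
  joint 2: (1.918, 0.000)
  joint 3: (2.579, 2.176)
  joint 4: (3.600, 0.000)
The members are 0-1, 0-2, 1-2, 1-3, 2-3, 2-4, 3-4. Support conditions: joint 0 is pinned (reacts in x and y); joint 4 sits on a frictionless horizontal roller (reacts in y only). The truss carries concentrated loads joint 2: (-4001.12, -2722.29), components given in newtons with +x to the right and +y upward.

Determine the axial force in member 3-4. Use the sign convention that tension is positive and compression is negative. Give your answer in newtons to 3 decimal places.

N=5 nodes, M=7 members, R=3 reactions → 2N=10, M+R=10
member 0 (0-1): L=2.4947, (cx,cy)=(0.3636,0.9316)
member 1 (0-2): L=1.9180, (cx,cy)=(1.0000,0.0000)
member 2 (1-2): L=2.5344, (cx,cy)=(0.3989,-0.9170)
member 3 (1-3): L=1.6785, (cx,cy)=(0.9961,-0.0882)
member 4 (2-3): L=2.2742, (cx,cy)=(0.2907,0.9568)
member 5 (2-4): L=1.6820, (cx,cy)=(1.0000,0.0000)
member 6 (3-4): L=2.4036, (cx,cy)=(0.4248,-0.9053)
solve A·x = −loads:
  F[0-1] = -1365.3483 N (compression)
  F[0-2] = -3504.7231 N (compression)
  F[1-2] = +1492.4427 N (tension)
  F[1-3] = -1096.0214 N (compression)
  F[2-3] = +1414.8175 N (tension)
  F[2-4] = +680.5301 N (tension)
  F[3-4] = -1602.0957 N (compression)
  Rx@0 = +4001.1200 N
  Ry@0 = +1271.9144 N
  Ry@4 = +1450.3756 N

-1602.096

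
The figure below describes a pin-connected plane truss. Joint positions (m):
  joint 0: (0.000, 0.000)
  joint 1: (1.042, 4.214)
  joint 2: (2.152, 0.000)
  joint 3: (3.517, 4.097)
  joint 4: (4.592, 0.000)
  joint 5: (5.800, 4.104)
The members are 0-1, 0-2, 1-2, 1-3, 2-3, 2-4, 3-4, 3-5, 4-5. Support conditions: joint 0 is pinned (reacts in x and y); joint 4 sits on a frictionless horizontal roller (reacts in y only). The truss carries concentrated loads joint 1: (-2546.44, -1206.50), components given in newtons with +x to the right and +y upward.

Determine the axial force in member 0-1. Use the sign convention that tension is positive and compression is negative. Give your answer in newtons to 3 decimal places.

-3368.022

N=6 nodes, M=9 members, R=3 reactions → 2N=12, M+R=12
member 0 (0-1): L=4.3409, (cx,cy)=(0.2400,0.9708)
member 1 (0-2): L=2.1520, (cx,cy)=(1.0000,0.0000)
member 2 (1-2): L=4.3577, (cx,cy)=(0.2547,-0.9670)
member 3 (1-3): L=2.4778, (cx,cy)=(0.9989,-0.0472)
member 4 (2-3): L=4.3184, (cx,cy)=(0.3161,0.9487)
member 5 (2-4): L=2.4400, (cx,cy)=(1.0000,0.0000)
member 6 (3-4): L=4.2357, (cx,cy)=(0.2538,-0.9673)
member 7 (3-5): L=2.2830, (cx,cy)=(1.0000,0.0031)
member 8 (4-5): L=4.2781, (cx,cy)=(0.2824,0.9593)
solve A·x = −loads:
  F[0-1] = -3368.0220 N (compression)
  F[0-2] = -1737.9751 N (compression)
  F[1-2] = +2074.2884 N (tension)
  F[1-3] = +1210.9648 N (tension)
  F[2-3] = -2114.2675 N (compression)
  F[2-4] = -541.3177 N (compression)
  F[3-4] = +2132.8853 N (tension)
  F[3-5] = -0.0000 N (compression)
  F[4-5] = +0.0000 N (tension)
  Rx@0 = +2546.4400 N
  Ry@0 = +3269.5499 N
  Ry@4 = -2063.0499 N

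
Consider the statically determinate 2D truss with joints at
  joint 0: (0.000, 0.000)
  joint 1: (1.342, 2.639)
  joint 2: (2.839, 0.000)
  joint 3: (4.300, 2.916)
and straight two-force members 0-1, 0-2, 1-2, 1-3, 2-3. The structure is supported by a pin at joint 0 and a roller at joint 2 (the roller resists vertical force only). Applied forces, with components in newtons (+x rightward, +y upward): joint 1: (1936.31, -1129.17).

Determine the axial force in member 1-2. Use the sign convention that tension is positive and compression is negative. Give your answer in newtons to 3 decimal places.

N=4 nodes, M=5 members, R=3 reactions → 2N=8, M+R=8
member 0 (0-1): L=2.9606, (cx,cy)=(0.4533,0.8914)
member 1 (0-2): L=2.8390, (cx,cy)=(1.0000,0.0000)
member 2 (1-2): L=3.0340, (cx,cy)=(0.4934,-0.8698)
member 3 (1-3): L=2.9709, (cx,cy)=(0.9956,0.0932)
member 4 (2-3): L=3.2615, (cx,cy)=(0.4479,0.8941)
solve A·x = −loads:
  F[0-1] = +1351.2876 N (tension)
  F[0-2] = +1323.7942 N (tension)
  F[1-2] = -2682.9857 N (compression)
  F[1-3] = -0.0000 N (compression)
  F[2-3] = +0.0000 N (tension)
  Rx@0 = -1936.3100 N
  Ry@0 = -1204.4926 N
  Ry@2 = +2333.6626 N

-2682.986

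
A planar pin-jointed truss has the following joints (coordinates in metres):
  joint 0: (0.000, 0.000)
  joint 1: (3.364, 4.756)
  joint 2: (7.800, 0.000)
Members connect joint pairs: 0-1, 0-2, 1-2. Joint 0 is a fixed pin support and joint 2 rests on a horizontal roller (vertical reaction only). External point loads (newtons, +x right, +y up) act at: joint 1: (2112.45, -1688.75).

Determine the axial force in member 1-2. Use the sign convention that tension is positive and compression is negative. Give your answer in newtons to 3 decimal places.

-2757.329

N=3 nodes, M=3 members, R=3 reactions → 2N=6, M+R=6
member 0 (0-1): L=5.8255, (cx,cy)=(0.5775,0.8164)
member 1 (0-2): L=7.8000, (cx,cy)=(1.0000,0.0000)
member 2 (1-2): L=6.5037, (cx,cy)=(0.6821,-0.7313)
solve A·x = −loads:
  F[0-1] = +401.3034 N (tension)
  F[0-2] = +1880.7114 N (tension)
  F[1-2] = -2757.3294 N (compression)
  Rx@0 = -2112.4500 N
  Ry@0 = -327.6304 N
  Ry@2 = +2016.3804 N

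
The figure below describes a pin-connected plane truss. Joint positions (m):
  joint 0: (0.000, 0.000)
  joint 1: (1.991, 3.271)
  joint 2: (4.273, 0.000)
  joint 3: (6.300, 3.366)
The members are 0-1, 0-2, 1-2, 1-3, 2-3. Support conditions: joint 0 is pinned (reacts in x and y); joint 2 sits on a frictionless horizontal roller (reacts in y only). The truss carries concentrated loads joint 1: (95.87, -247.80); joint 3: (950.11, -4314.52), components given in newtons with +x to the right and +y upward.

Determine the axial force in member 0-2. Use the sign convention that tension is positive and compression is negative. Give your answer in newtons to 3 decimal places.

-619.487

N=4 nodes, M=5 members, R=3 reactions → 2N=8, M+R=8
member 0 (0-1): L=3.8293, (cx,cy)=(0.5199,0.8542)
member 1 (0-2): L=4.2730, (cx,cy)=(1.0000,0.0000)
member 2 (1-2): L=3.9884, (cx,cy)=(0.5722,-0.8201)
member 3 (1-3): L=4.3100, (cx,cy)=(0.9998,0.0220)
member 4 (2-3): L=3.9292, (cx,cy)=(0.5159,0.8567)
solve A·x = −loads:
  F[0-1] = +3203.1987 N (tension)
  F[0-2] = -619.4868 N (compression)
  F[1-2] = -3541.7241 N (compression)
  F[1-3] = +3596.9244 N (tension)
  F[2-3] = -5128.9858 N (compression)
  Rx@0 = -1045.9800 N
  Ry@0 = -2736.1838 N
  Ry@2 = +7298.5038 N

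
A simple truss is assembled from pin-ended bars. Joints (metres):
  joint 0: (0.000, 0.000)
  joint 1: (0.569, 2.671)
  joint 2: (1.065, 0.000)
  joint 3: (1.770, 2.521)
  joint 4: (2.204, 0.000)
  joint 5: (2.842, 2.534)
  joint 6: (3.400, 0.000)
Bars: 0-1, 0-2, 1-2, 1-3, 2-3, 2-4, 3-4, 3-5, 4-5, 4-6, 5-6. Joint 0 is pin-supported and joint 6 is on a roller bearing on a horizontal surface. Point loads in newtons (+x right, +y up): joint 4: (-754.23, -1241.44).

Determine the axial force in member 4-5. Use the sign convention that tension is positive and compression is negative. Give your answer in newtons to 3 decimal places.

N=7 nodes, M=11 members, R=3 reactions → 2N=14, M+R=14
member 0 (0-1): L=2.7309, (cx,cy)=(0.2084,0.9781)
member 1 (0-2): L=1.0650, (cx,cy)=(1.0000,0.0000)
member 2 (1-2): L=2.7167, (cx,cy)=(0.1826,-0.9832)
member 3 (1-3): L=1.2103, (cx,cy)=(0.9923,-0.1239)
member 4 (2-3): L=2.6177, (cx,cy)=(0.2693,0.9631)
member 5 (2-4): L=1.1390, (cx,cy)=(1.0000,0.0000)
member 6 (3-4): L=2.5581, (cx,cy)=(0.1697,-0.9855)
member 7 (3-5): L=1.0721, (cx,cy)=(0.9999,0.0121)
member 8 (4-5): L=2.6131, (cx,cy)=(0.2442,0.9697)
member 9 (4-6): L=1.1960, (cx,cy)=(1.0000,0.0000)
member 10 (5-6): L=2.5947, (cx,cy)=(0.2151,-0.9766)
solve A·x = −loads:
  F[0-1] = -446.4937 N (compression)
  F[0-2] = -661.2014 N (compression)
  F[1-2] = +466.8045 N (tension)
  F[1-3] = -179.6412 N (compression)
  F[2-3] = -476.5668 N (compression)
  F[2-4] = -447.6256 N (compression)
  F[3-4] = +438.4305 N (tension)
  F[3-5] = -381.0158 N (compression)
  F[4-5] = +834.6245 N (tension)
  F[4-6] = +177.2091 N (tension)
  F[5-6] = -824.0254 N (compression)
  Rx@0 = +754.2300 N
  Ry@0 = +436.6948 N
  Ry@6 = +804.7452 N

834.625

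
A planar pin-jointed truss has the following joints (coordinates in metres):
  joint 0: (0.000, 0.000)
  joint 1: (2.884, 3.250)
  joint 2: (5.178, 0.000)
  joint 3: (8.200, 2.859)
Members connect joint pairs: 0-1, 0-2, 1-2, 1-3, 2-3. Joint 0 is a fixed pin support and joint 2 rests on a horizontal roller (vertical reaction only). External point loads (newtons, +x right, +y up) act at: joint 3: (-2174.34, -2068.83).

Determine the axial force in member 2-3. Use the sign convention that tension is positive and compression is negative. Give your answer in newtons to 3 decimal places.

N=4 nodes, M=5 members, R=3 reactions → 2N=8, M+R=8
member 0 (0-1): L=4.3451, (cx,cy)=(0.6637,0.7480)
member 1 (0-2): L=5.1780, (cx,cy)=(1.0000,0.0000)
member 2 (1-2): L=3.9781, (cx,cy)=(0.5767,-0.8170)
member 3 (1-3): L=5.3304, (cx,cy)=(0.9973,-0.0734)
member 4 (2-3): L=4.1601, (cx,cy)=(0.7264,0.6872)
solve A·x = −loads:
  F[0-1] = +9.1832 N (tension)
  F[0-2] = -2180.4352 N (compression)
  F[1-2] = -9.4466 N (compression)
  F[1-3] = +11.5739 N (tension)
  F[2-3] = -3009.0910 N (compression)
  Rx@0 = +2174.3400 N
  Ry@0 = -6.8687 N
  Ry@2 = +2075.6987 N

-3009.091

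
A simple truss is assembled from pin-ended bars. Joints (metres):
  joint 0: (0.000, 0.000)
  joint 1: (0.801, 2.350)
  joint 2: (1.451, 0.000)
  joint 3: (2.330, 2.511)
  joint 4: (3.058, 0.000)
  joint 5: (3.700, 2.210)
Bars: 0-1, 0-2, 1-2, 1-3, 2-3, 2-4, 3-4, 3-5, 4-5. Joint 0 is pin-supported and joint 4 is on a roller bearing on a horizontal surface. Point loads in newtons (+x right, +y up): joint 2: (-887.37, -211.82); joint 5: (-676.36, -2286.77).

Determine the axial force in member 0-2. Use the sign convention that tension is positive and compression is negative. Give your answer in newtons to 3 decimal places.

-1522.819

N=6 nodes, M=9 members, R=3 reactions → 2N=12, M+R=12
member 0 (0-1): L=2.4828, (cx,cy)=(0.3226,0.9465)
member 1 (0-2): L=1.4510, (cx,cy)=(1.0000,0.0000)
member 2 (1-2): L=2.4382, (cx,cy)=(0.2666,-0.9638)
member 3 (1-3): L=1.5375, (cx,cy)=(0.9945,0.1047)
member 4 (2-3): L=2.6604, (cx,cy)=(0.3304,0.9438)
member 5 (2-4): L=1.6070, (cx,cy)=(1.0000,0.0000)
member 6 (3-4): L=2.6144, (cx,cy)=(0.2785,-0.9604)
member 7 (3-5): L=1.4027, (cx,cy)=(0.9767,-0.2146)
member 8 (4-5): L=2.3014, (cx,cy)=(0.2790,0.9603)
solve A·x = −loads:
  F[0-1] = -126.8083 N (compression)
  F[0-2] = -1522.8185 N (compression)
  F[1-2] = +116.6667 N (tension)
  F[1-3] = -72.4113 N (compression)
  F[2-3] = +105.2883 N (tension)
  F[2-4] = -639.1341 N (compression)
  F[3-4] = -92.9796 N (compression)
  F[3-5] = -11.6054 N (compression)
  F[4-5] = -2383.8984 N (compression)
  Rx@0 = +1563.7300 N
  Ry@0 = +120.0275 N
  Ry@4 = +2378.5625 N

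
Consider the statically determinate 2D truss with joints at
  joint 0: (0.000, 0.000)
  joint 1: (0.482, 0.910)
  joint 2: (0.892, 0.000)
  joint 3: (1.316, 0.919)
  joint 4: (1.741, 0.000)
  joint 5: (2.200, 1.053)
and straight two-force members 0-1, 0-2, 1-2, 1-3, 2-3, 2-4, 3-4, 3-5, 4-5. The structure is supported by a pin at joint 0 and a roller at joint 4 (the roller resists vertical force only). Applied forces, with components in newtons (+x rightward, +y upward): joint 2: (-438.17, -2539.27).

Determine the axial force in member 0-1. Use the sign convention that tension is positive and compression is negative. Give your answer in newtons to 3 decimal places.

N=6 nodes, M=9 members, R=3 reactions → 2N=12, M+R=12
member 0 (0-1): L=1.0298, (cx,cy)=(0.4681,0.8837)
member 1 (0-2): L=0.8920, (cx,cy)=(1.0000,0.0000)
member 2 (1-2): L=0.9981, (cx,cy)=(0.4108,-0.9117)
member 3 (1-3): L=0.8340, (cx,cy)=(0.9999,0.0108)
member 4 (2-3): L=1.0121, (cx,cy)=(0.4189,0.9080)
member 5 (2-4): L=0.8490, (cx,cy)=(1.0000,0.0000)
member 6 (3-4): L=1.0125, (cx,cy)=(0.4197,-0.9076)
member 7 (3-5): L=0.8941, (cx,cy)=(0.9887,0.1499)
member 8 (4-5): L=1.1487, (cx,cy)=(0.3996,0.9167)
solve A·x = −loads:
  F[0-1] = -1401.2518 N (compression)
  F[0-2] = +217.7086 N (tension)
  F[1-2] = +1343.8591 N (tension)
  F[1-3] = -1207.9810 N (compression)
  F[2-3] = +1447.1400 N (tension)
  F[2-4] = +601.6562 N (tension)
  F[3-4] = -1433.3782 N (compression)
  F[3-5] = +0.0000 N (tension)
  F[4-5] = -0.0000 N (compression)
  Rx@0 = +438.1700 N
  Ry@0 = +1238.2770 N
  Ry@4 = +1300.9930 N

-1401.252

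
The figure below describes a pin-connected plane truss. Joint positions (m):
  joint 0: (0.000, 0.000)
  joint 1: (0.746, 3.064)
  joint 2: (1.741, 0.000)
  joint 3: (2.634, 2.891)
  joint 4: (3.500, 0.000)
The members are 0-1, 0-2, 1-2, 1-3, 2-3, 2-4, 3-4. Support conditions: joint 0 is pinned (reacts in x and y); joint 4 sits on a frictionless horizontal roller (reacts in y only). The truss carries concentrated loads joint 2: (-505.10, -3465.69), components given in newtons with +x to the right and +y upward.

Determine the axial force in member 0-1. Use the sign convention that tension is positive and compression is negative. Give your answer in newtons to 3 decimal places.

N=5 nodes, M=7 members, R=3 reactions → 2N=10, M+R=10
member 0 (0-1): L=3.1535, (cx,cy)=(0.2366,0.9716)
member 1 (0-2): L=1.7410, (cx,cy)=(1.0000,0.0000)
member 2 (1-2): L=3.2215, (cx,cy)=(0.3089,-0.9511)
member 3 (1-3): L=1.8959, (cx,cy)=(0.9958,-0.0912)
member 4 (2-3): L=3.0258, (cx,cy)=(0.2951,0.9555)
member 5 (2-4): L=1.7590, (cx,cy)=(1.0000,0.0000)
member 6 (3-4): L=3.0179, (cx,cy)=(0.2870,-0.9579)
solve A·x = −loads:
  F[0-1] = -1792.6383 N (compression)
  F[0-2] = -81.0300 N (compression)
  F[1-2] = +1929.5665 N (tension)
  F[1-3] = -1024.3121 N (compression)
  F[2-3] = +1706.4775 N (tension)
  F[2-4] = +516.4048 N (tension)
  F[3-4] = -1799.6165 N (compression)
  Rx@0 = +505.1000 N
  Ry@0 = +1741.7568 N
  Ry@4 = +1723.9332 N

-1792.638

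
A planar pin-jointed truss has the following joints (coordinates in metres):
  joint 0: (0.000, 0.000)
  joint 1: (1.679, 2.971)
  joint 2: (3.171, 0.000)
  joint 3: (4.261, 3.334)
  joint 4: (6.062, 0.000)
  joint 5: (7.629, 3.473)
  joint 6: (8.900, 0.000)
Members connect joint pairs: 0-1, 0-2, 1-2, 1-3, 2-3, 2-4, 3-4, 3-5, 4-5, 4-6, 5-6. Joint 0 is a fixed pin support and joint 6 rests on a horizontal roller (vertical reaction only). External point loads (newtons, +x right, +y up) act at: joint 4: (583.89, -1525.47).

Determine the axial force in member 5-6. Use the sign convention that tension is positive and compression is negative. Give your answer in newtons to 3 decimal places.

N=7 nodes, M=11 members, R=3 reactions → 2N=14, M+R=14
member 0 (0-1): L=3.4126, (cx,cy)=(0.4920,0.8706)
member 1 (0-2): L=3.1710, (cx,cy)=(1.0000,0.0000)
member 2 (1-2): L=3.3246, (cx,cy)=(0.4488,-0.8936)
member 3 (1-3): L=2.6074, (cx,cy)=(0.9903,0.1392)
member 4 (2-3): L=3.5077, (cx,cy)=(0.3107,0.9505)
member 5 (2-4): L=2.8910, (cx,cy)=(1.0000,0.0000)
member 6 (3-4): L=3.7893, (cx,cy)=(0.4753,-0.8798)
member 7 (3-5): L=3.3709, (cx,cy)=(0.9991,0.0412)
member 8 (4-5): L=3.8101, (cx,cy)=(0.4113,0.9115)
member 9 (4-6): L=2.8380, (cx,cy)=(1.0000,0.0000)
member 10 (5-6): L=3.6983, (cx,cy)=(0.3437,-0.9391)
solve A·x = −loads:
  F[0-1] = -558.7398 N (compression)
  F[0-2] = +858.7896 N (tension)
  F[1-2] = +468.0374 N (tension)
  F[1-3] = -489.7131 N (compression)
  F[2-3] = -440.0444 N (compression)
  F[2-4] = +1205.5773 N (tension)
  F[3-4] = +512.2896 N (tension)
  F[3-5] = -865.9046 N (compression)
  F[4-5] = +1179.0718 N (tension)
  F[4-6] = +380.2510 N (tension)
  F[5-6] = -1106.4274 N (compression)
  Rx@0 = -583.8900 N
  Ry@0 = +486.4364 N
  Ry@6 = +1039.0336 N

-1106.427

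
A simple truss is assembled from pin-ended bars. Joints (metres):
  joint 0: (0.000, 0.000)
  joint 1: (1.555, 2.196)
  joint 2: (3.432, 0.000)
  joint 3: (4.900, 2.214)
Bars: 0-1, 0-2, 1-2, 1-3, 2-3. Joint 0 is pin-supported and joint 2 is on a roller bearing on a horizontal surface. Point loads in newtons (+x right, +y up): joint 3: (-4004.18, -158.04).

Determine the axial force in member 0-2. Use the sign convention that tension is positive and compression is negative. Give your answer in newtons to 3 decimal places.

N=4 nodes, M=5 members, R=3 reactions → 2N=8, M+R=8
member 0 (0-1): L=2.6908, (cx,cy)=(0.5779,0.8161)
member 1 (0-2): L=3.4320, (cx,cy)=(1.0000,0.0000)
member 2 (1-2): L=2.8889, (cx,cy)=(0.6497,-0.7602)
member 3 (1-3): L=3.3450, (cx,cy)=(1.0000,0.0054)
member 4 (2-3): L=2.6565, (cx,cy)=(0.5526,0.8334)
solve A·x = −loads:
  F[0-1] = -3082.3170 N (compression)
  F[0-2] = -2222.9287 N (compression)
  F[1-2] = +3281.4908 N (tension)
  F[1-3] = -3913.4106 N (compression)
  F[2-3] = -164.3573 N (compression)
  Rx@0 = +4004.1800 N
  Ry@0 = +2515.5163 N
  Ry@2 = -2357.4763 N

-2222.929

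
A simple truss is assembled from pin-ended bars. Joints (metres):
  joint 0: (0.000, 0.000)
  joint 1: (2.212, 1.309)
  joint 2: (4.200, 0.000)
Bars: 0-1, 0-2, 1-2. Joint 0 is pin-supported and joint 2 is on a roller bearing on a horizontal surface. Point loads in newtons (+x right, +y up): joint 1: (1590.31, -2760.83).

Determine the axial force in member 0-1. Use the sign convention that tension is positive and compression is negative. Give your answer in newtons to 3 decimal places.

N=3 nodes, M=3 members, R=3 reactions → 2N=6, M+R=6
member 0 (0-1): L=2.5703, (cx,cy)=(0.8606,0.5093)
member 1 (0-2): L=4.2000, (cx,cy)=(1.0000,0.0000)
member 2 (1-2): L=2.3803, (cx,cy)=(0.8352,-0.5499)
solve A·x = −loads:
  F[0-1] = -1592.7322 N (compression)
  F[0-2] = +2961.0170 N (tension)
  F[1-2] = -3545.2628 N (compression)
  Rx@0 = -1590.3100 N
  Ry@0 = +811.1462 N
  Ry@2 = +1949.6837 N

-1592.732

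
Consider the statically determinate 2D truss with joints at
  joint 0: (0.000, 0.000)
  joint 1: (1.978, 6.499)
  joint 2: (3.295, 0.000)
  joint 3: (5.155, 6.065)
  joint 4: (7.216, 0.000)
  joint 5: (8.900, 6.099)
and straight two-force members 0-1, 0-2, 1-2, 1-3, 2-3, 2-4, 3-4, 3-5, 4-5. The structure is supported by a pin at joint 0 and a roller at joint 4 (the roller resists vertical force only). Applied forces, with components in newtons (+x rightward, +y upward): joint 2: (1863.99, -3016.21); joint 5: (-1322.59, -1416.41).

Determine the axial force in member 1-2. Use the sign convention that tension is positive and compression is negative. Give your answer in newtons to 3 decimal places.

N=6 nodes, M=9 members, R=3 reactions → 2N=12, M+R=12
member 0 (0-1): L=6.7933, (cx,cy)=(0.2912,0.9567)
member 1 (0-2): L=3.2950, (cx,cy)=(1.0000,0.0000)
member 2 (1-2): L=6.6311, (cx,cy)=(0.1986,-0.9801)
member 3 (1-3): L=3.2065, (cx,cy)=(0.9908,-0.1353)
member 4 (2-3): L=6.3438, (cx,cy)=(0.2932,0.9561)
member 5 (2-4): L=3.9210, (cx,cy)=(1.0000,0.0000)
member 6 (3-4): L=6.4056, (cx,cy)=(0.3217,-0.9468)
member 7 (3-5): L=3.7452, (cx,cy)=(1.0000,0.0091)
member 8 (4-5): L=6.3272, (cx,cy)=(0.2662,0.9639)
solve A·x = −loads:
  F[0-1] = -2536.1327 N (compression)
  F[0-2] = +1279.8394 N (tension)
  F[1-2] = +2651.9026 N (tension)
  F[1-3] = -1276.8826 N (compression)
  F[2-3] = +436.3122 N (tension)
  F[2-4] = -185.3839 N (compression)
  F[3-4] = -632.0500 N (compression)
  F[3-5] = -933.8832 N (compression)
  F[4-5] = -1460.6146 N (compression)
  Rx@0 = -541.4000 N
  Ry@0 = +2426.2474 N
  Ry@4 = +2006.3726 N

2651.903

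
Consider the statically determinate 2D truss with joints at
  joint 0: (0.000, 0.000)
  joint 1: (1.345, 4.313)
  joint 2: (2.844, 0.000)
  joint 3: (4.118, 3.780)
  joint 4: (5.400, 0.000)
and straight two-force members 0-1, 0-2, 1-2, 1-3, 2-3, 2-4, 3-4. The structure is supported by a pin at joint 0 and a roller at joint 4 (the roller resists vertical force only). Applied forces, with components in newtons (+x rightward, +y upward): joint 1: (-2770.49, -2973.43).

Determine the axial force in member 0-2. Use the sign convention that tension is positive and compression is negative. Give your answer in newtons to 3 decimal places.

-1384.131

N=5 nodes, M=7 members, R=3 reactions → 2N=10, M+R=10
member 0 (0-1): L=4.5179, (cx,cy)=(0.2977,0.9547)
member 1 (0-2): L=2.8440, (cx,cy)=(1.0000,0.0000)
member 2 (1-2): L=4.5661, (cx,cy)=(0.3283,-0.9446)
member 3 (1-3): L=2.8238, (cx,cy)=(0.9820,-0.1888)
member 4 (2-3): L=3.9889, (cx,cy)=(0.3194,0.9476)
member 5 (2-4): L=2.5560, (cx,cy)=(1.0000,0.0000)
member 6 (3-4): L=3.9915, (cx,cy)=(0.3212,-0.9470)
solve A·x = −loads:
  F[0-1] = -4656.7784 N (compression)
  F[0-2] = -1384.1308 N (compression)
  F[1-2] = +1368.3327 N (tension)
  F[1-3] = +952.0327 N (tension)
  F[2-3] = -1363.9306 N (compression)
  F[2-4] = -499.3004 N (compression)
  F[3-4] = +1554.5620 N (tension)
  Rx@0 = +2770.4900 N
  Ry@0 = +4445.6263 N
  Ry@4 = -1472.1963 N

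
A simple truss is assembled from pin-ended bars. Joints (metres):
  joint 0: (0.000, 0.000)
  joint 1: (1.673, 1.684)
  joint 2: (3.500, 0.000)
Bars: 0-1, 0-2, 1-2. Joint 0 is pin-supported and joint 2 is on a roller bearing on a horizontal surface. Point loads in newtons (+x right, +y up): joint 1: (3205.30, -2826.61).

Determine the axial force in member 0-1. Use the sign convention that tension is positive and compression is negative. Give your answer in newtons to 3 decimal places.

94.044

N=3 nodes, M=3 members, R=3 reactions → 2N=6, M+R=6
member 0 (0-1): L=2.3738, (cx,cy)=(0.7048,0.7094)
member 1 (0-2): L=3.5000, (cx,cy)=(1.0000,0.0000)
member 2 (1-2): L=2.4847, (cx,cy)=(0.7353,-0.6777)
solve A·x = −loads:
  F[0-1] = +94.0441 N (tension)
  F[0-2] = +3139.0190 N (tension)
  F[1-2] = -4269.0491 N (compression)
  Rx@0 = -3205.3000 N
  Ry@0 = -66.7168 N
  Ry@2 = +2893.3268 N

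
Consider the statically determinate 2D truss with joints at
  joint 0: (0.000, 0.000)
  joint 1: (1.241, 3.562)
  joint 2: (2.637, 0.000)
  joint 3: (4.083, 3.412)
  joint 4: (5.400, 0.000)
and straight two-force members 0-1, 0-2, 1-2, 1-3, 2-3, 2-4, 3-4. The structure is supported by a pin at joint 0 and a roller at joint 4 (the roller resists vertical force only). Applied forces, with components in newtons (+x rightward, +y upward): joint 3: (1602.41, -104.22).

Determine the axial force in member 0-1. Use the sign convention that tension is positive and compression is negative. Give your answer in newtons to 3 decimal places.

N=5 nodes, M=7 members, R=3 reactions → 2N=10, M+R=10
member 0 (0-1): L=3.7720, (cx,cy)=(0.3290,0.9443)
member 1 (0-2): L=2.6370, (cx,cy)=(1.0000,0.0000)
member 2 (1-2): L=3.8258, (cx,cy)=(0.3649,-0.9310)
member 3 (1-3): L=2.8460, (cx,cy)=(0.9986,-0.0527)
member 4 (2-3): L=3.7058, (cx,cy)=(0.3902,0.9207)
member 5 (2-4): L=2.7630, (cx,cy)=(1.0000,0.0000)
member 6 (3-4): L=3.6574, (cx,cy)=(0.3601,-0.9329)
solve A·x = −loads:
  F[0-1] = +1045.2587 N (tension)
  F[0-2] = +1258.5159 N (tension)
  F[1-2] = -1102.4658 N (compression)
  F[1-3] = +747.2137 N (tension)
  F[2-3] = +1114.8241 N (tension)
  F[2-4] = +421.2268 N (tension)
  F[3-4] = -1169.7610 N (compression)
  Rx@0 = -1602.4100 N
  Ry@0 = -987.0676 N
  Ry@4 = +1091.2876 N

1045.259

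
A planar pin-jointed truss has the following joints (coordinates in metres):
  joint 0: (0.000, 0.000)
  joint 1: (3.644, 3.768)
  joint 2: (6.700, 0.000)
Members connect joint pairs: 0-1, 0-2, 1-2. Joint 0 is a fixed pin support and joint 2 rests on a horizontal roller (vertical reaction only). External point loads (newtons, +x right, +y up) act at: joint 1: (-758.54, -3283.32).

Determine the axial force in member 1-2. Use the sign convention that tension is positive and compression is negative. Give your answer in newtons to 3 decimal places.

N=3 nodes, M=3 members, R=3 reactions → 2N=6, M+R=6
member 0 (0-1): L=5.2418, (cx,cy)=(0.6952,0.7188)
member 1 (0-2): L=6.7000, (cx,cy)=(1.0000,0.0000)
member 2 (1-2): L=4.8515, (cx,cy)=(0.6299,-0.7767)
solve A·x = −loads:
  F[0-1] = -2676.8001 N (compression)
  F[0-2] = +1102.3175 N (tension)
  F[1-2] = -1749.9617 N (compression)
  Rx@0 = +758.5400 N
  Ry@0 = +1924.1798 N
  Ry@2 = +1359.1402 N

-1749.962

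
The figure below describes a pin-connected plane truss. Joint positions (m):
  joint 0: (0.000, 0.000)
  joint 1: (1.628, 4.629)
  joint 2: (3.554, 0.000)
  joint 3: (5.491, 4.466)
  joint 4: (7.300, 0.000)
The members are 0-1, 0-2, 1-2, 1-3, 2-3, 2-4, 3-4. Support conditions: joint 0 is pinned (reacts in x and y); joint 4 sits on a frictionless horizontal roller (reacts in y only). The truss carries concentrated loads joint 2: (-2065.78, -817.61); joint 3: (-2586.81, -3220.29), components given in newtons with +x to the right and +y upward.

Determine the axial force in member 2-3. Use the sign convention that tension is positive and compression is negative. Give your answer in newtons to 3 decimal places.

N=5 nodes, M=7 members, R=3 reactions → 2N=10, M+R=10
member 0 (0-1): L=4.9069, (cx,cy)=(0.3318,0.9434)
member 1 (0-2): L=3.5540, (cx,cy)=(1.0000,0.0000)
member 2 (1-2): L=5.0137, (cx,cy)=(0.3841,-0.9233)
member 3 (1-3): L=3.8664, (cx,cy)=(0.9991,-0.0422)
member 4 (2-3): L=4.8680, (cx,cy)=(0.3979,0.9174)
member 5 (2-4): L=3.7460, (cx,cy)=(1.0000,0.0000)
member 6 (3-4): L=4.8185, (cx,cy)=(0.3754,-0.9269)
solve A·x = −loads:
  F[0-1] = -2968.2590 N (compression)
  F[0-2] = -3667.7952 N (compression)
  F[1-2] = +3132.8451 N (tension)
  F[1-3] = -2190.2181 N (compression)
  F[2-3] = -2261.6074 N (compression)
  F[2-4] = +501.3708 N (tension)
  F[3-4] = -1335.4556 N (compression)
  Rx@0 = +4652.5900 N
  Ry@0 = +2800.1322 N
  Ry@4 = +1237.7678 N

-2261.607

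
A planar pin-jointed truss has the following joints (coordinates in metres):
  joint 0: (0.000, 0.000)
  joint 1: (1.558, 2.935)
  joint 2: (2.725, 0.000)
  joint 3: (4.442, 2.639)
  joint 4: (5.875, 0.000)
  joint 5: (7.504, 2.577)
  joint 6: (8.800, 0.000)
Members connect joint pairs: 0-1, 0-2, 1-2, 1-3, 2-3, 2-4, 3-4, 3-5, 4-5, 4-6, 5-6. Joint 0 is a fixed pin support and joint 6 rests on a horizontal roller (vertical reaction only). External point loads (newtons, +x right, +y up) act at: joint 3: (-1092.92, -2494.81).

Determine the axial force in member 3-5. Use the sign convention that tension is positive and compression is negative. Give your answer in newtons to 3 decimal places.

N=7 nodes, M=11 members, R=3 reactions → 2N=14, M+R=14
member 0 (0-1): L=3.3229, (cx,cy)=(0.4689,0.8833)
member 1 (0-2): L=2.7250, (cx,cy)=(1.0000,0.0000)
member 2 (1-2): L=3.1585, (cx,cy)=(0.3695,-0.9292)
member 3 (1-3): L=2.8992, (cx,cy)=(0.9948,-0.1021)
member 4 (2-3): L=3.1484, (cx,cy)=(0.5454,0.8382)
member 5 (2-4): L=3.1500, (cx,cy)=(1.0000,0.0000)
member 6 (3-4): L=3.0030, (cx,cy)=(0.4772,-0.8788)
member 7 (3-5): L=3.0626, (cx,cy)=(0.9998,-0.0202)
member 8 (4-5): L=3.0487, (cx,cy)=(0.5343,0.8453)
member 9 (4-6): L=2.9250, (cx,cy)=(1.0000,0.0000)
member 10 (5-6): L=2.8845, (cx,cy)=(0.4493,-0.8934)
solve A·x = −loads:
  F[0-1] = -1769.8483 N (compression)
  F[0-2] = -263.0927 N (compression)
  F[1-2] = +1849.4190 N (tension)
  F[1-3] = -1521.0983 N (compression)
  F[2-3] = -2050.2790 N (compression)
  F[2-4] = +1538.3628 N (tension)
  F[3-4] = -1035.9851 N (compression)
  F[3-5] = -1044.2102 N (compression)
  F[4-5] = +1077.0667 N (tension)
  F[4-6] = +468.4913 N (tension)
  F[5-6] = -1042.7313 N (compression)
  Rx@0 = +1092.9200 N
  Ry@0 = +1563.2498 N
  Ry@6 = +931.5602 N

-1044.210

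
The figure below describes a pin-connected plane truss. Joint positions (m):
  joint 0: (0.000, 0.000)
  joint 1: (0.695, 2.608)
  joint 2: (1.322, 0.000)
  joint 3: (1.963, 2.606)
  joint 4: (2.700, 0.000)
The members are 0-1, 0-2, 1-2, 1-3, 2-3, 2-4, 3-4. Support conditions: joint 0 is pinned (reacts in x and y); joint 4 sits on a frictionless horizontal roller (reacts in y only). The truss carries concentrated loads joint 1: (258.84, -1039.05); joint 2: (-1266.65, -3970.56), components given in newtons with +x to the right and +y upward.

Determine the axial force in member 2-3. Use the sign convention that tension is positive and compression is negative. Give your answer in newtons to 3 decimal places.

N=5 nodes, M=7 members, R=3 reactions → 2N=10, M+R=10
member 0 (0-1): L=2.6990, (cx,cy)=(0.2575,0.9663)
member 1 (0-2): L=1.3220, (cx,cy)=(1.0000,0.0000)
member 2 (1-2): L=2.6823, (cx,cy)=(0.2338,-0.9723)
member 3 (1-3): L=1.2680, (cx,cy)=(1.0000,-0.0016)
member 4 (2-3): L=2.6837, (cx,cy)=(0.2389,0.9711)
member 5 (2-4): L=1.3780, (cx,cy)=(1.0000,0.0000)
member 6 (3-4): L=2.7082, (cx,cy)=(0.2721,-0.9623)
solve A·x = −loads:
  F[0-1] = -2636.9500 N (compression)
  F[0-2] = -328.7921 N (compression)
  F[1-2] = +1554.0836 N (tension)
  F[1-3] = -1301.1322 N (compression)
  F[2-3] = +2532.8413 N (tension)
  F[2-4] = +696.1577 N (tension)
  F[3-4] = -2558.1297 N (compression)
  Rx@0 = +1007.8100 N
  Ry@0 = +2548.0267 N
  Ry@4 = +2461.5833 N

2532.841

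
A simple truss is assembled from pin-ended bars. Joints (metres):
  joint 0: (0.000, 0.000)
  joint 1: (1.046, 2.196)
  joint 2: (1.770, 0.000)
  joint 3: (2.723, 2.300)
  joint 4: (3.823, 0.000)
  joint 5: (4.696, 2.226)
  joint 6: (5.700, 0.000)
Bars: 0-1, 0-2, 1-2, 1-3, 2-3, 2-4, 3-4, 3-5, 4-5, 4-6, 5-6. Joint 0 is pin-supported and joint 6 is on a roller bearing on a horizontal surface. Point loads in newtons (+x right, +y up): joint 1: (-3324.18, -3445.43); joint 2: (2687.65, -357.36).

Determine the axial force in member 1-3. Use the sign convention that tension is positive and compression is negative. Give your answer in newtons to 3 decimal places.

944.365

N=7 nodes, M=11 members, R=3 reactions → 2N=14, M+R=14
member 0 (0-1): L=2.4324, (cx,cy)=(0.4300,0.9028)
member 1 (0-2): L=1.7700, (cx,cy)=(1.0000,0.0000)
member 2 (1-2): L=2.3123, (cx,cy)=(0.3131,-0.9497)
member 3 (1-3): L=1.6802, (cx,cy)=(0.9981,0.0619)
member 4 (2-3): L=2.4896, (cx,cy)=(0.3828,0.9238)
member 5 (2-4): L=2.0530, (cx,cy)=(1.0000,0.0000)
member 6 (3-4): L=2.5495, (cx,cy)=(0.4315,-0.9021)
member 7 (3-5): L=1.9744, (cx,cy)=(0.9993,-0.0375)
member 8 (4-5): L=2.3911, (cx,cy)=(0.3651,0.9310)
member 9 (4-6): L=1.8770, (cx,cy)=(1.0000,0.0000)
member 10 (5-6): L=2.4419, (cx,cy)=(0.4111,-0.9116)
solve A·x = −loads:
  F[0-1] = -4807.4502 N (compression)
  F[0-2] = +1430.8146 N (tension)
  F[1-2] = +1003.7323 N (tension)
  F[1-3] = +944.3653 N (tension)
  F[2-3] = -645.0290 N (compression)
  F[2-4] = -695.6444 N (compression)
  F[3-4] = +577.1834 N (tension)
  F[3-5] = +446.9294 N (tension)
  F[4-5] = -559.3088 N (compression)
  F[4-6] = -242.4068 N (compression)
  F[5-6] = +589.5856 N (tension)
  Rx@0 = +636.5300 N
  Ry@0 = +4340.2378 N
  Ry@6 = -537.4478 N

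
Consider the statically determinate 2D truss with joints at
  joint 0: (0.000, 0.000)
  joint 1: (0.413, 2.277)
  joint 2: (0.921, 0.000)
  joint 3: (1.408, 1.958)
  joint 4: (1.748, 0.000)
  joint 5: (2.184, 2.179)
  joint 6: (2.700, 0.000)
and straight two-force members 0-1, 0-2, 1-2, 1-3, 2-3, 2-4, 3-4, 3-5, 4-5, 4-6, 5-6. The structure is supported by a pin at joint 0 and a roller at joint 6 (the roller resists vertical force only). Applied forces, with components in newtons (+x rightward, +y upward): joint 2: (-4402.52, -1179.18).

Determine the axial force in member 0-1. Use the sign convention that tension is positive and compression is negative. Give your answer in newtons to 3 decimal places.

N=7 nodes, M=11 members, R=3 reactions → 2N=14, M+R=14
member 0 (0-1): L=2.3142, (cx,cy)=(0.1785,0.9839)
member 1 (0-2): L=0.9210, (cx,cy)=(1.0000,0.0000)
member 2 (1-2): L=2.3330, (cx,cy)=(0.2177,-0.9760)
member 3 (1-3): L=1.0449, (cx,cy)=(0.9523,-0.3053)
member 4 (2-3): L=2.0177, (cx,cy)=(0.2414,0.9704)
member 5 (2-4): L=0.8270, (cx,cy)=(1.0000,0.0000)
member 6 (3-4): L=1.9873, (cx,cy)=(0.1711,-0.9853)
member 7 (3-5): L=0.8069, (cx,cy)=(0.9618,0.2739)
member 8 (4-5): L=2.2222, (cx,cy)=(0.1962,0.9806)
member 9 (4-6): L=0.9520, (cx,cy)=(1.0000,0.0000)
member 10 (5-6): L=2.2393, (cx,cy)=(0.2304,-0.9731)
solve A·x = −loads:
  F[0-1] = -789.6253 N (compression)
  F[0-2] = -4261.5978 N (compression)
  F[1-2] = +907.2318 N (tension)
  F[1-3] = -355.4391 N (compression)
  F[2-3] = +302.6659 N (tension)
  F[2-4] = +265.4152 N (tension)
  F[3-4] = -462.1171 N (compression)
  F[3-5] = -193.7633 N (compression)
  F[4-5] = +464.3286 N (tension)
  F[4-6] = +95.2508 N (tension)
  F[5-6] = -413.3555 N (compression)
  Rx@0 = +4402.5200 N
  Ry@0 = +776.9486 N
  Ry@6 = +402.2314 N

-789.625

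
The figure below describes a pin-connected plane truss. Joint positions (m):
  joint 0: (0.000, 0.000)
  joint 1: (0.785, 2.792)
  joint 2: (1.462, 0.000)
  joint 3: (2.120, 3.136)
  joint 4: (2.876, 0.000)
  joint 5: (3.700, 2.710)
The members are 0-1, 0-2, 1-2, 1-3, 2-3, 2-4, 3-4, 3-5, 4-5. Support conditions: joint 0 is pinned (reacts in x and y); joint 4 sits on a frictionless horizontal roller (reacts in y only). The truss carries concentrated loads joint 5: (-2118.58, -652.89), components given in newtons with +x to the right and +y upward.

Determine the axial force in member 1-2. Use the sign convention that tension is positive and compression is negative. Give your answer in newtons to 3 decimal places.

1625.244

N=6 nodes, M=9 members, R=3 reactions → 2N=12, M+R=12
member 0 (0-1): L=2.9003, (cx,cy)=(0.2707,0.9627)
member 1 (0-2): L=1.4620, (cx,cy)=(1.0000,0.0000)
member 2 (1-2): L=2.8729, (cx,cy)=(0.2356,-0.9718)
member 3 (1-3): L=1.3786, (cx,cy)=(0.9684,0.2495)
member 4 (2-3): L=3.2043, (cx,cy)=(0.2053,0.9787)
member 5 (2-4): L=1.4140, (cx,cy)=(1.0000,0.0000)
member 6 (3-4): L=3.2258, (cx,cy)=(0.2344,-0.9722)
member 7 (3-5): L=1.6364, (cx,cy)=(0.9655,-0.2603)
member 8 (4-5): L=2.8325, (cx,cy)=(0.2909,0.9568)
solve A·x = −loads:
  F[0-1] = -1879.3899 N (compression)
  F[0-2] = -1609.8936 N (compression)
  F[1-2] = +1625.2439 N (tension)
  F[1-3] = -920.8018 N (compression)
  F[2-3] = -1613.8675 N (compression)
  F[2-4] = -895.4977 N (compression)
  F[3-4] = +2353.2385 N (tension)
  F[3-5] = -1837.9520 N (compression)
  F[4-5] = -1182.4952 N (compression)
  Rx@0 = +2118.5800 N
  Ry@0 = +1809.2387 N
  Ry@4 = -1156.3487 N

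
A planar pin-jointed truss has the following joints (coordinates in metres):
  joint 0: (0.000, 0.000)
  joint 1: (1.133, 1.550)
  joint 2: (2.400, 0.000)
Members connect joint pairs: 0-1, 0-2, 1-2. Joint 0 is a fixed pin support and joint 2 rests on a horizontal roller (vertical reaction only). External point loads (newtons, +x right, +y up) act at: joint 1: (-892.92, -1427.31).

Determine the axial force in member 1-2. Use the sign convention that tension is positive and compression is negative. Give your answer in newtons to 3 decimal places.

-125.453

N=3 nodes, M=3 members, R=3 reactions → 2N=6, M+R=6
member 0 (0-1): L=1.9199, (cx,cy)=(0.5901,0.8073)
member 1 (0-2): L=2.4000, (cx,cy)=(1.0000,0.0000)
member 2 (1-2): L=2.0019, (cx,cy)=(0.6329,-0.7742)
solve A·x = −loads:
  F[0-1] = -1647.6575 N (compression)
  F[0-2] = +79.3974 N (tension)
  F[1-2] = -125.4533 N (compression)
  Rx@0 = +892.9200 N
  Ry@0 = +1330.1782 N
  Ry@2 = +97.1318 N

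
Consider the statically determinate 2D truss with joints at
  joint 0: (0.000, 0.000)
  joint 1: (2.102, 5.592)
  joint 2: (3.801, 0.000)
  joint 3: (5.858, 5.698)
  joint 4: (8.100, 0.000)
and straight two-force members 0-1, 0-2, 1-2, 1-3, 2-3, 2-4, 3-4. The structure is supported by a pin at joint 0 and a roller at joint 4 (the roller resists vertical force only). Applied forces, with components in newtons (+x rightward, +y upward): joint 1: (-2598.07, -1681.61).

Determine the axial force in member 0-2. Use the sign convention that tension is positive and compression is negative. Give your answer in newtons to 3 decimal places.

-1455.783

N=5 nodes, M=7 members, R=3 reactions → 2N=10, M+R=10
member 0 (0-1): L=5.9740, (cx,cy)=(0.3519,0.9361)
member 1 (0-2): L=3.8010, (cx,cy)=(1.0000,0.0000)
member 2 (1-2): L=5.8444, (cx,cy)=(0.2907,-0.9568)
member 3 (1-3): L=3.7575, (cx,cy)=(0.9996,0.0282)
member 4 (2-3): L=6.0579, (cx,cy)=(0.3396,0.9406)
member 5 (2-4): L=4.2990, (cx,cy)=(1.0000,0.0000)
member 6 (3-4): L=6.1232, (cx,cy)=(0.3661,-0.9306)
solve A·x = −loads:
  F[0-1] = -3246.4508 N (compression)
  F[0-2] = -1455.7832 N (compression)
  F[1-2] = +1449.0181 N (tension)
  F[1-3] = +1034.9577 N (tension)
  F[2-3] = -1474.0158 N (compression)
  F[2-4] = -534.0360 N (compression)
  F[3-4] = +1458.5271 N (tension)
  Rx@0 = +2598.0700 N
  Ry@0 = +3038.8524 N
  Ry@4 = -1357.2424 N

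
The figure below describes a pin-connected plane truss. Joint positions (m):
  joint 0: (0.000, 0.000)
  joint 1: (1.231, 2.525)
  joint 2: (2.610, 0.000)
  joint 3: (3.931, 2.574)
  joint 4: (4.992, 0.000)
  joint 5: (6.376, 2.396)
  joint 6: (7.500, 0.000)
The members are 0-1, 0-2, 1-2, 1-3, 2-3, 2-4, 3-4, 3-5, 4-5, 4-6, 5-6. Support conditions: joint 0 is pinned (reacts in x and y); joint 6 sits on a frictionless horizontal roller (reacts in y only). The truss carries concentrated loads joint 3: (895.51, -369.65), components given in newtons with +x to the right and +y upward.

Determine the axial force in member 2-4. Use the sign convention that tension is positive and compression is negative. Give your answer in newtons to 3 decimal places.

N=7 nodes, M=11 members, R=3 reactions → 2N=14, M+R=14
member 0 (0-1): L=2.8091, (cx,cy)=(0.4382,0.8989)
member 1 (0-2): L=2.6100, (cx,cy)=(1.0000,0.0000)
member 2 (1-2): L=2.8770, (cx,cy)=(0.4793,-0.8776)
member 3 (1-3): L=2.7004, (cx,cy)=(0.9998,0.0181)
member 4 (2-3): L=2.8932, (cx,cy)=(0.4566,0.8897)
member 5 (2-4): L=2.3820, (cx,cy)=(1.0000,0.0000)
member 6 (3-4): L=2.7841, (cx,cy)=(0.3811,-0.9245)
member 7 (3-5): L=2.4515, (cx,cy)=(0.9974,-0.0726)
member 8 (4-5): L=2.7670, (cx,cy)=(0.5002,0.8659)
member 9 (4-6): L=2.5080, (cx,cy)=(1.0000,0.0000)
member 10 (5-6): L=2.6465, (cx,cy)=(0.4247,-0.9053)
solve A·x = −loads:
  F[0-1] = +146.2228 N (tension)
  F[0-2] = +831.4322 N (tension)
  F[1-2] = -146.9772 N (compression)
  F[1-3] = +134.5483 N (tension)
  F[2-3] = +144.9891 N (tension)
  F[2-4] = +694.7832 N (tension)
  F[3-4] = -502.3498 N (compression)
  F[3-5] = -504.6733 N (compression)
  F[4-5] = +536.3549 N (tension)
  F[4-6] = +235.0665 N (tension)
  F[5-6] = -553.4820 N (compression)
  Rx@0 = -895.5100 N
  Ry@0 = -131.4349 N
  Ry@6 = +501.0849 N

694.783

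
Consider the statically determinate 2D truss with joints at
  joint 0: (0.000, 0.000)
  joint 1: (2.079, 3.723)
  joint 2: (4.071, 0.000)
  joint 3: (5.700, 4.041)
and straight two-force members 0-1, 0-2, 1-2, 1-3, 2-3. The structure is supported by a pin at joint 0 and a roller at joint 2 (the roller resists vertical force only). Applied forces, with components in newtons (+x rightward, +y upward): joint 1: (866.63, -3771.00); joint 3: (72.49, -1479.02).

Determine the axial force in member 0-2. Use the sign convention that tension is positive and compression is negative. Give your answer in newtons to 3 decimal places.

1156.276

N=4 nodes, M=5 members, R=3 reactions → 2N=8, M+R=8
member 0 (0-1): L=4.2641, (cx,cy)=(0.4876,0.8731)
member 1 (0-2): L=4.0710, (cx,cy)=(1.0000,0.0000)
member 2 (1-2): L=4.2224, (cx,cy)=(0.4718,-0.8817)
member 3 (1-3): L=3.6349, (cx,cy)=(0.9962,0.0875)
member 4 (2-3): L=4.3570, (cx,cy)=(0.3739,0.9275)
solve A·x = −loads:
  F[0-1] = -445.3999 N (compression)
  F[0-2] = +1156.2762 N (tension)
  F[1-2] = -3766.7646 N (compression)
  F[1-3] = +695.9206 N (tension)
  F[2-3] = -1660.3146 N (compression)
  Rx@0 = -939.1200 N
  Ry@0 = +388.8757 N
  Ry@2 = +4861.1443 N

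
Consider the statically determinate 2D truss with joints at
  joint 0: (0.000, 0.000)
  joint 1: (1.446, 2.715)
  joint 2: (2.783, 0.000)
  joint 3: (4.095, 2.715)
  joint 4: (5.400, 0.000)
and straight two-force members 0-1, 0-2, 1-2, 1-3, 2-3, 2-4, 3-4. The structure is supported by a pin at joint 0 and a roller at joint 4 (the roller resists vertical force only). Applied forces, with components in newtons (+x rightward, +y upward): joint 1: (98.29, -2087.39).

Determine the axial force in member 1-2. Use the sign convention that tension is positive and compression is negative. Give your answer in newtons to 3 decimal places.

-678.142

N=5 nodes, M=7 members, R=3 reactions → 2N=10, M+R=10
member 0 (0-1): L=3.0761, (cx,cy)=(0.4701,0.8826)
member 1 (0-2): L=2.7830, (cx,cy)=(1.0000,0.0000)
member 2 (1-2): L=3.0263, (cx,cy)=(0.4418,-0.8971)
member 3 (1-3): L=2.6490, (cx,cy)=(1.0000,0.0000)
member 4 (2-3): L=3.0154, (cx,cy)=(0.4351,0.9004)
member 5 (2-4): L=2.6170, (cx,cy)=(1.0000,0.0000)
member 6 (3-4): L=3.0123, (cx,cy)=(0.4332,-0.9013)
solve A·x = −loads:
  F[0-1] = -1675.7049 N (compression)
  F[0-2] = +886.0087 N (tension)
  F[1-2] = -678.1417 N (compression)
  F[1-3] = -586.4149 N (compression)
  F[2-3] = +675.6855 N (tension)
  F[2-4] = +292.4232 N (tension)
  F[3-4] = -675.0045 N (compression)
  Rx@0 = -98.2900 N
  Ry@0 = +1479.0153 N
  Ry@4 = +608.3747 N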